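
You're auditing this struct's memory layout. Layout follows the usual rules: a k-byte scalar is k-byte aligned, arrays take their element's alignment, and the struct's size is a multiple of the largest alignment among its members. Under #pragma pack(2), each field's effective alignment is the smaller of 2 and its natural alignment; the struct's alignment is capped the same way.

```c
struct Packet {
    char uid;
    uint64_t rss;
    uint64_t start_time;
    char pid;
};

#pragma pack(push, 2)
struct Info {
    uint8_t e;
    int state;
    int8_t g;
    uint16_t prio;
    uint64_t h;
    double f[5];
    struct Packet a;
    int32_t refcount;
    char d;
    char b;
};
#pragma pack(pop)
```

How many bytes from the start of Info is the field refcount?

Packet: @0: uid [1B, align 1] → 1; +7 pad (align 8); @8: rss [8B, align 8] → 16; @16: start_time [8B, align 8] → 24; @24: pid [1B, align 1] → 25; +7 tail pad (align 8); size 32, align 8
@0: e [1B, align 1] → 1
+1 pad (align 2)
@2: state [4B, align 2] → 6
@6: g [1B, align 1] → 7
+1 pad (align 2)
@8: prio [2B, align 2] → 10
@10: h [8B, align 2] → 18
@18: f [40B, align 2] → 58
@58: a [32B, align 2] → 90
@90: refcount [4B, align 2] → 94

90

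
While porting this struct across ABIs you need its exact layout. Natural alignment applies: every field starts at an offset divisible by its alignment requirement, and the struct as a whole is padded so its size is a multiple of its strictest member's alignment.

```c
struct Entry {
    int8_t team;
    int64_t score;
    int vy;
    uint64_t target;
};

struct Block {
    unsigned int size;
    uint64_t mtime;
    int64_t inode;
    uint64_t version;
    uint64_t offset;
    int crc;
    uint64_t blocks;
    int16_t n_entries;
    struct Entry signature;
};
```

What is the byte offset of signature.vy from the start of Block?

80

Entry: team at 0 (size 1, align 1) → ends 1; pad 7 to align 8 for score; score at 8 (size 8, align 8) → ends 16; vy at 16 (size 4, align 4) → ends 20; pad 4 to align 8 for target; target at 24 (size 8, align 8) → ends 32; total 32 bytes, alignment 8
size at 0 (size 4, align 4) → ends 4
pad 4 to align 8 for mtime
mtime at 8 (size 8, align 8) → ends 16
inode at 16 (size 8, align 8) → ends 24
version at 24 (size 8, align 8) → ends 32
offset at 32 (size 8, align 8) → ends 40
crc at 40 (size 4, align 4) → ends 44
pad 4 to align 8 for blocks
blocks at 48 (size 8, align 8) → ends 56
n_entries at 56 (size 2, align 2) → ends 58
pad 6 to align 8 for signature
signature at 64 (size 32, align 8) → ends 96
within Entry: vy at 16
64 + 16 = 80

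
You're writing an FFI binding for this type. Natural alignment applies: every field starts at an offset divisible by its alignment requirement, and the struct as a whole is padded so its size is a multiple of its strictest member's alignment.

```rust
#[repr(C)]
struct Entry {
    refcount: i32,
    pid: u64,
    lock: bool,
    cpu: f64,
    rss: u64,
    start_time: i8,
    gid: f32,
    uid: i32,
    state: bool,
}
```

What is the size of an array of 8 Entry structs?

448

@0: refcount [4B, align 4] → 4
+4 pad (align 8)
@8: pid [8B, align 8] → 16
@16: lock [1B, align 1] → 17
+7 pad (align 8)
@24: cpu [8B, align 8] → 32
@32: rss [8B, align 8] → 40
@40: start_time [1B, align 1] → 41
+3 pad (align 4)
@44: gid [4B, align 4] → 48
@48: uid [4B, align 4] → 52
@52: state [1B, align 1] → 53
+3 tail pad (align 8)
size 56, align 8
array of 8: 8 × 56 = 448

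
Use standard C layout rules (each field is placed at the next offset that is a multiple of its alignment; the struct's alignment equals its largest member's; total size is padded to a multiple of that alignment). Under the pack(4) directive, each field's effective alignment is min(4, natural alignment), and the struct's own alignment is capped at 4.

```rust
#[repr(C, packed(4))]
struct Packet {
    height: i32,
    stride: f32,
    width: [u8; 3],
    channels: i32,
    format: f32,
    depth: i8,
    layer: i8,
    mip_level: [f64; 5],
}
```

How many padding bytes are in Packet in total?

3

@0: height [4B, align 4] → 4
@4: stride [4B, align 4] → 8
@8: width [3B, align 1] → 11
+1 pad (align 4)
@12: channels [4B, align 4] → 16
@16: format [4B, align 4] → 20
@20: depth [1B, align 1] → 21
@21: layer [1B, align 1] → 22
+2 pad (align 4)
@24: mip_level [40B, align 4] → 64
size 64, align 4
data bytes 61, size 64 → padding 3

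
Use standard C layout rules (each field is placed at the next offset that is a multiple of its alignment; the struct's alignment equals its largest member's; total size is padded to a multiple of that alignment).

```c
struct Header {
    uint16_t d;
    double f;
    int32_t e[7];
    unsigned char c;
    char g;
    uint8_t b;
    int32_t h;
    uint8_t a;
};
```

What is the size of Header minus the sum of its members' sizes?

10

0..2  d  (2B, 2-aligned)
2..8  -- padding (6B)
8..16  f  (8B, 8-aligned)
16..44  e  (28B, 4-aligned)
44..45  c  (1B, 1-aligned)
45..46  g  (1B, 1-aligned)
46..47  b  (1B, 1-aligned)
47..48  -- padding (1B)
48..52  h  (4B, 4-aligned)
52..53  a  (1B, 1-aligned)
53..56  -- tail padding (3B)
sizeof = 56, alignof = 8
data bytes 46, size 56 → padding 10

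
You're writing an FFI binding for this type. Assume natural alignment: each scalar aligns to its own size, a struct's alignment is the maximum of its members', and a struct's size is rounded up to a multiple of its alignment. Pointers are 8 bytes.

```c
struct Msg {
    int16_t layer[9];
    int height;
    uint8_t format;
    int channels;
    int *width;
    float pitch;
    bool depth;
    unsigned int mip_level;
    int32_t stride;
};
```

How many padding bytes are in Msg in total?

8

@0: layer [18B, align 2] → 18
+2 pad (align 4)
@20: height [4B, align 4] → 24
@24: format [1B, align 1] → 25
+3 pad (align 4)
@28: channels [4B, align 4] → 32
@32: width [8B, align 8] → 40
@40: pitch [4B, align 4] → 44
@44: depth [1B, align 1] → 45
+3 pad (align 4)
@48: mip_level [4B, align 4] → 52
@52: stride [4B, align 4] → 56
size 56, align 8
data bytes 48, size 56 → padding 8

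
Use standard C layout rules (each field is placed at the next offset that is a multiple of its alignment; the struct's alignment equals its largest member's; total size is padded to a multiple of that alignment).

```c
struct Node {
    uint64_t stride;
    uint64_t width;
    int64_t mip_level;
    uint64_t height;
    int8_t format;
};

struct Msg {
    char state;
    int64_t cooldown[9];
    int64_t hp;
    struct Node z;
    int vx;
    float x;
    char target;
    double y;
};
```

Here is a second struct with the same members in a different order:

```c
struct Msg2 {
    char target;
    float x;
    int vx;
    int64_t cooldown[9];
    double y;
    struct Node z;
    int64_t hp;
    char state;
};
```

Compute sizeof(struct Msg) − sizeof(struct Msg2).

0

Node: stride at 0 (size 8, align 8) → ends 8; width at 8 (size 8, align 8) → ends 16; mip_level at 16 (size 8, align 8) → ends 24; height at 24 (size 8, align 8) → ends 32; format at 32 (size 1, align 1) → ends 33; tail pad 7 to reach multiple of 8; total 40 bytes, alignment 8
state at 0 (size 1, align 1) → ends 1
pad 7 to align 8 for cooldown
cooldown at 8 (size 72, align 8) → ends 80
hp at 80 (size 8, align 8) → ends 88
z at 88 (size 40, align 8) → ends 128
vx at 128 (size 4, align 4) → ends 132
x at 132 (size 4, align 4) → ends 136
target at 136 (size 1, align 1) → ends 137
pad 7 to align 8 for y
y at 144 (size 8, align 8) → ends 152
total 152 bytes, alignment 8
— Msg2 —
target at 0 (size 1, align 1) → ends 1
pad 3 to align 4 for x
x at 4 (size 4, align 4) → ends 8
vx at 8 (size 4, align 4) → ends 12
pad 4 to align 8 for cooldown
cooldown at 16 (size 72, align 8) → ends 88
y at 88 (size 8, align 8) → ends 96
z at 96 (size 40, align 8) → ends 136
hp at 136 (size 8, align 8) → ends 144
state at 144 (size 1, align 1) → ends 145
tail pad 7 to reach multiple of 8
total 152 bytes, alignment 8
152 − 152 = 0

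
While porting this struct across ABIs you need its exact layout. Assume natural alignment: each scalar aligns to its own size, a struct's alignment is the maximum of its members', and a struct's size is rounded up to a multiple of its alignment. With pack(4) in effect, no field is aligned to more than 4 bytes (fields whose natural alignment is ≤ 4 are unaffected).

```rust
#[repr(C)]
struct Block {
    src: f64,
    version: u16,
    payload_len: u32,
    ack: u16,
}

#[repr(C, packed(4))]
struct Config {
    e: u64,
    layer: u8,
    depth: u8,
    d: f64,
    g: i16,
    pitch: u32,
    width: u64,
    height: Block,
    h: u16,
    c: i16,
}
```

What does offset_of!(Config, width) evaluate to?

Block: @0: src [8B, align 8] → 8; @8: version [2B, align 2] → 10; +2 pad (align 4); @12: payload_len [4B, align 4] → 16; @16: ack [2B, align 2] → 18; +6 tail pad (align 8); size 24, align 8
@0: e [8B, align 4] → 8
@8: layer [1B, align 1] → 9
@9: depth [1B, align 1] → 10
+2 pad (align 4)
@12: d [8B, align 4] → 20
@20: g [2B, align 2] → 22
+2 pad (align 4)
@24: pitch [4B, align 4] → 28
@28: width [8B, align 4] → 36

28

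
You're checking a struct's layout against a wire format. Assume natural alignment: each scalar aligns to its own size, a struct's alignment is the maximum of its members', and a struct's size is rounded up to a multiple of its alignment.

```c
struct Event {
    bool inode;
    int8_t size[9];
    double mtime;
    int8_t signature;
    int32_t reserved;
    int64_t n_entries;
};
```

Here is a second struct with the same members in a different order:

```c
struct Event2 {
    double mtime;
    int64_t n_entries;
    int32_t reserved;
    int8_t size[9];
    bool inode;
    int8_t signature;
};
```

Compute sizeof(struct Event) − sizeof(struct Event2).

inode at 0 (size 1, align 1) → ends 1
size at 1 (size 9, align 1) → ends 10
pad 6 to align 8 for mtime
mtime at 16 (size 8, align 8) → ends 24
signature at 24 (size 1, align 1) → ends 25
pad 3 to align 4 for reserved
reserved at 28 (size 4, align 4) → ends 32
n_entries at 32 (size 8, align 8) → ends 40
total 40 bytes, alignment 8
— Event2 —
mtime at 0 (size 8, align 8) → ends 8
n_entries at 8 (size 8, align 8) → ends 16
reserved at 16 (size 4, align 4) → ends 20
size at 20 (size 9, align 1) → ends 29
inode at 29 (size 1, align 1) → ends 30
signature at 30 (size 1, align 1) → ends 31
tail pad 1 to reach multiple of 8
total 32 bytes, alignment 8
40 − 32 = 8

8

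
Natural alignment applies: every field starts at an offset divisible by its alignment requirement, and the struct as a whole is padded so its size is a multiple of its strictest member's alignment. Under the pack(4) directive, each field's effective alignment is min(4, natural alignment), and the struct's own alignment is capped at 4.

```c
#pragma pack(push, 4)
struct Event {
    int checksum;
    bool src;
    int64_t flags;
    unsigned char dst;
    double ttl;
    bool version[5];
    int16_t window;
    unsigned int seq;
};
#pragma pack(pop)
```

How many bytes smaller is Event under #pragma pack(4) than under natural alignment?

8

natural layout:
  0..4  checksum  (4B, 4-aligned)
  4..5  src  (1B, 1-aligned)
  5..8  -- padding (3B)
  8..16  flags  (8B, 8-aligned)
  16..17  dst  (1B, 1-aligned)
  17..24  -- padding (7B)
  24..32  ttl  (8B, 8-aligned)
  32..37  version  (5B, 1-aligned)
  37..38  -- padding (1B)
  38..40  window  (2B, 2-aligned)
  40..44  seq  (4B, 4-aligned)
  44..48  -- tail padding (4B)
  sizeof = 48, alignof = 8
packed(4) layout:
  0..4  checksum  (4B, 4-aligned)
  4..5  src  (1B, 1-aligned)
  5..8  -- padding (3B)
  8..16  flags  (8B, 4-aligned)
  16..17  dst  (1B, 1-aligned)
  17..20  -- padding (3B)
  20..28  ttl  (8B, 4-aligned)
  28..33  version  (5B, 1-aligned)
  33..34  -- padding (1B)
  34..36  window  (2B, 2-aligned)
  36..40  seq  (4B, 4-aligned)
  sizeof = 40, alignof = 4
48 − 40 = 8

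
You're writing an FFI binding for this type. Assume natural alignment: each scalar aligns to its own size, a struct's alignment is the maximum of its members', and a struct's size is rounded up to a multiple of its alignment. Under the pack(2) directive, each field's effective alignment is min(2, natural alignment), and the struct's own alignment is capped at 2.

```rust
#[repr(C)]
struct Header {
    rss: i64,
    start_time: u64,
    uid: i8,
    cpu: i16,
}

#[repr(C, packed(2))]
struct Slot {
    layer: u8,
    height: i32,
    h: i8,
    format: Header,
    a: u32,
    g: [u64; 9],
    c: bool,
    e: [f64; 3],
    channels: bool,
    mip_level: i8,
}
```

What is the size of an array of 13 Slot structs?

Header: 0..8  rss  (8B, 8-aligned); 8..16  start_time  (8B, 8-aligned); 16..17  uid  (1B, 1-aligned); 17..18  -- padding (1B); 18..20  cpu  (2B, 2-aligned); 20..24  -- tail padding (4B); sizeof = 24, alignof = 8
0..1  layer  (1B, 1-aligned)
1..2  -- padding (1B)
2..6  height  (4B, 2-aligned)
6..7  h  (1B, 1-aligned)
7..8  -- padding (1B)
8..32  format  (24B, 2-aligned)
32..36  a  (4B, 2-aligned)
36..108  g  (72B, 2-aligned)
108..109  c  (1B, 1-aligned)
109..110  -- padding (1B)
110..134  e  (24B, 2-aligned)
134..135  channels  (1B, 1-aligned)
135..136  mip_level  (1B, 1-aligned)
sizeof = 136, alignof = 2
array of 13: 13 × 136 = 1768

1768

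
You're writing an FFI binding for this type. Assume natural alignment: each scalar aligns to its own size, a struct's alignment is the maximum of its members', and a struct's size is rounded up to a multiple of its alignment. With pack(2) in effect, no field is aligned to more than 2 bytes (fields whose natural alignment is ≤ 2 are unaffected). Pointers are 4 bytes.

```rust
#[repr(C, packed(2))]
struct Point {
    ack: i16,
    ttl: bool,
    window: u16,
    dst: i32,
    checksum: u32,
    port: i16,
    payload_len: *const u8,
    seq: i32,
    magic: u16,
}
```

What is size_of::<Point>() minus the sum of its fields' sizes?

@0: ack [2B, align 2] → 2
@2: ttl [1B, align 1] → 3
+1 pad (align 2)
@4: window [2B, align 2] → 6
@6: dst [4B, align 2] → 10
@10: checksum [4B, align 2] → 14
@14: port [2B, align 2] → 16
@16: payload_len [4B, align 2] → 20
@20: seq [4B, align 2] → 24
@24: magic [2B, align 2] → 26
size 26, align 2
data bytes 25, size 26 → padding 1

1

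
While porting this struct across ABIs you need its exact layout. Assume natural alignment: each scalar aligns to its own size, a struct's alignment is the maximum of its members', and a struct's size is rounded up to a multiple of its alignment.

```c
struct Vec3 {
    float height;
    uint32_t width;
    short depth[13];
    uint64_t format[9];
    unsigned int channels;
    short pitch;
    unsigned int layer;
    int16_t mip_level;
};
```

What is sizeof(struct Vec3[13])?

0..4  height  (4B, 4-aligned)
4..8  width  (4B, 4-aligned)
8..34  depth  (26B, 2-aligned)
34..40  -- padding (6B)
40..112  format  (72B, 8-aligned)
112..116  channels  (4B, 4-aligned)
116..118  pitch  (2B, 2-aligned)
118..120  -- padding (2B)
120..124  layer  (4B, 4-aligned)
124..126  mip_level  (2B, 2-aligned)
126..128  -- tail padding (2B)
sizeof = 128, alignof = 8
array of 13: 13 × 128 = 1664

1664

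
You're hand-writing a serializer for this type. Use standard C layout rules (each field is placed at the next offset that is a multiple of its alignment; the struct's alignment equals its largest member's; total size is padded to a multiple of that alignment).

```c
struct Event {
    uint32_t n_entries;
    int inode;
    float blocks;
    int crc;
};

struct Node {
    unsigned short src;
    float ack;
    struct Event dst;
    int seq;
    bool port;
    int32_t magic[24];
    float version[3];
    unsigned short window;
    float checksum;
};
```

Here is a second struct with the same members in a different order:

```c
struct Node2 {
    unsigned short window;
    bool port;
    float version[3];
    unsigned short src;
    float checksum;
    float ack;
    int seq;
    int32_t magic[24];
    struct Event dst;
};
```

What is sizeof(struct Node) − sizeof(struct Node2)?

4

Event: @0: n_entries [4B, align 4] → 4; @4: inode [4B, align 4] → 8; @8: blocks [4B, align 4] → 12; @12: crc [4B, align 4] → 16; size 16, align 4
@0: src [2B, align 2] → 2
+2 pad (align 4)
@4: ack [4B, align 4] → 8
@8: dst [16B, align 4] → 24
@24: seq [4B, align 4] → 28
@28: port [1B, align 1] → 29
+3 pad (align 4)
@32: magic [96B, align 4] → 128
@128: version [12B, align 4] → 140
@140: window [2B, align 2] → 142
+2 pad (align 4)
@144: checksum [4B, align 4] → 148
size 148, align 4
— Node2 —
@0: window [2B, align 2] → 2
@2: port [1B, align 1] → 3
+1 pad (align 4)
@4: version [12B, align 4] → 16
@16: src [2B, align 2] → 18
+2 pad (align 4)
@20: checksum [4B, align 4] → 24
@24: ack [4B, align 4] → 28
@28: seq [4B, align 4] → 32
@32: magic [96B, align 4] → 128
@128: dst [16B, align 4] → 144
size 144, align 4
148 − 144 = 4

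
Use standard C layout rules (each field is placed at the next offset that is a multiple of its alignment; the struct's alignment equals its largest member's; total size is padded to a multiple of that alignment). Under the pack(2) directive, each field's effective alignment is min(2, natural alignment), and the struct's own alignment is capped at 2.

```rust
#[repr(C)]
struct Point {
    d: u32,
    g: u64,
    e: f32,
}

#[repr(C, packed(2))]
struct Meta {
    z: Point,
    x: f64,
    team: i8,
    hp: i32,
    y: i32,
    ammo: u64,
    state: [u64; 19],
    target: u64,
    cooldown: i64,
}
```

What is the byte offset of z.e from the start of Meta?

16

Point: 0..4  d  (4B, 4-aligned); 4..8  -- padding (4B); 8..16  g  (8B, 8-aligned); 16..20  e  (4B, 4-aligned); 20..24  -- tail padding (4B); sizeof = 24, alignof = 8
0..24  z  (24B, 2-aligned)
within Point: e at 16
0 + 16 = 16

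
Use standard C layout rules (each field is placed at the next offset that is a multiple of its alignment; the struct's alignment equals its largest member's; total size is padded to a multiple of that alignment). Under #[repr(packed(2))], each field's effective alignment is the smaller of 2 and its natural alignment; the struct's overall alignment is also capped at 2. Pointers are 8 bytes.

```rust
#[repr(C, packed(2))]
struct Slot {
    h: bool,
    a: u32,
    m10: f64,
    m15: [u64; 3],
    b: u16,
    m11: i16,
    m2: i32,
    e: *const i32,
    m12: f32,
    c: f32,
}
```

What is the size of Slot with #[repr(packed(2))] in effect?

62

0..1  h  (1B, 1-aligned)
1..2  -- padding (1B)
2..6  a  (4B, 2-aligned)
6..14  m10  (8B, 2-aligned)
14..38  m15  (24B, 2-aligned)
38..40  b  (2B, 2-aligned)
40..42  m11  (2B, 2-aligned)
42..46  m2  (4B, 2-aligned)
46..54  e  (8B, 2-aligned)
54..58  m12  (4B, 2-aligned)
58..62  c  (4B, 2-aligned)
sizeof = 62, alignof = 2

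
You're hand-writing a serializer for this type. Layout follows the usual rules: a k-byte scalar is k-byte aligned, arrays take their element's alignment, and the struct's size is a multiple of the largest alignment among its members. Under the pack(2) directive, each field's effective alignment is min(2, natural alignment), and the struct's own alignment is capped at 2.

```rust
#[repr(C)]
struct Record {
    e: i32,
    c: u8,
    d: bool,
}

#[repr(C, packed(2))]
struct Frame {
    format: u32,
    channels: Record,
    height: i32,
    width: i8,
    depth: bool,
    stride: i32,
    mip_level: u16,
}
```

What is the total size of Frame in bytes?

Record: @0: e [4B, align 4] → 4; @4: c [1B, align 1] → 5; @5: d [1B, align 1] → 6; +2 tail pad (align 4); size 8, align 4
@0: format [4B, align 2] → 4
@4: channels [8B, align 2] → 12
@12: height [4B, align 2] → 16
@16: width [1B, align 1] → 17
@17: depth [1B, align 1] → 18
@18: stride [4B, align 2] → 22
@22: mip_level [2B, align 2] → 24
size 24, align 2

24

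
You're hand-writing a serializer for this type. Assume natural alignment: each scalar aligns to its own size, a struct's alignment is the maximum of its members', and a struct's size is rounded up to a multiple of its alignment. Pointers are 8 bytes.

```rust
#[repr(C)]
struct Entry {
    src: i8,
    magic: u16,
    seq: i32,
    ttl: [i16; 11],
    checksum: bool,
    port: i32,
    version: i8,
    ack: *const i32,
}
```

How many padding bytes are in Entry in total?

@0: src [1B, align 1] → 1
+1 pad (align 2)
@2: magic [2B, align 2] → 4
@4: seq [4B, align 4] → 8
@8: ttl [22B, align 2] → 30
@30: checksum [1B, align 1] → 31
+1 pad (align 4)
@32: port [4B, align 4] → 36
@36: version [1B, align 1] → 37
+3 pad (align 8)
@40: ack [8B, align 8] → 48
size 48, align 8
data bytes 43, size 48 → padding 5

5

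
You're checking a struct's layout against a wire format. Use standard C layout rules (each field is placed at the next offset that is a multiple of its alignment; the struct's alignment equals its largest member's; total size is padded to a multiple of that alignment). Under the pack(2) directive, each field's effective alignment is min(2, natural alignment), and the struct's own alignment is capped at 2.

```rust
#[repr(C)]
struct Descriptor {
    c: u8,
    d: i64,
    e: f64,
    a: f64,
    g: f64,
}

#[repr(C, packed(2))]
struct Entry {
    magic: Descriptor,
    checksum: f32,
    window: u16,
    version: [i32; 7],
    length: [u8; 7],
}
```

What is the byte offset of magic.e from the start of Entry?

16

Descriptor: c at 0 (size 1, align 1) → ends 1; pad 7 to align 8 for d; d at 8 (size 8, align 8) → ends 16; e at 16 (size 8, align 8) → ends 24; a at 24 (size 8, align 8) → ends 32; g at 32 (size 8, align 8) → ends 40; total 40 bytes, alignment 8
magic at 0 (size 40, align 2) → ends 40
within Descriptor: e at 16
0 + 16 = 16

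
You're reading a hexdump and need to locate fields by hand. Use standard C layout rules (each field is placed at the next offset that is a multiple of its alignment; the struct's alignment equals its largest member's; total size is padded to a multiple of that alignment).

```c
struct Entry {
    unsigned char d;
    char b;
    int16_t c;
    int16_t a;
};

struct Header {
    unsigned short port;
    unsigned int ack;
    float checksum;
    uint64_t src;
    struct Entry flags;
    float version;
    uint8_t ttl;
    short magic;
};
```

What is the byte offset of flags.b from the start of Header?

25

Entry: @0: d [1B, align 1] → 1; @1: b [1B, align 1] → 2; @2: c [2B, align 2] → 4; @4: a [2B, align 2] → 6; size 6, align 2
@0: port [2B, align 2] → 2
+2 pad (align 4)
@4: ack [4B, align 4] → 8
@8: checksum [4B, align 4] → 12
+4 pad (align 8)
@16: src [8B, align 8] → 24
@24: flags [6B, align 2] → 30
within Entry: b at 1
24 + 1 = 25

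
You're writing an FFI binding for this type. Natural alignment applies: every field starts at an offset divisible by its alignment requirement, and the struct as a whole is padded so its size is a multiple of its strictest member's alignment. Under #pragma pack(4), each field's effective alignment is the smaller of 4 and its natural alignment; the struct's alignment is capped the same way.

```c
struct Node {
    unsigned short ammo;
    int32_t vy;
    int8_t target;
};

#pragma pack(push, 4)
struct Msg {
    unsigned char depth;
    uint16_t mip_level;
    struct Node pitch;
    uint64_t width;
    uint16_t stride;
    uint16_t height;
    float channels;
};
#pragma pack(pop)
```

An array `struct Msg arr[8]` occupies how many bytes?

Node: @0: ammo [2B, align 2] → 2; +2 pad (align 4); @4: vy [4B, align 4] → 8; @8: target [1B, align 1] → 9; +3 tail pad (align 4); size 12, align 4
@0: depth [1B, align 1] → 1
+1 pad (align 2)
@2: mip_level [2B, align 2] → 4
@4: pitch [12B, align 4] → 16
@16: width [8B, align 4] → 24
@24: stride [2B, align 2] → 26
@26: height [2B, align 2] → 28
@28: channels [4B, align 4] → 32
size 32, align 4
array of 8: 8 × 32 = 256

256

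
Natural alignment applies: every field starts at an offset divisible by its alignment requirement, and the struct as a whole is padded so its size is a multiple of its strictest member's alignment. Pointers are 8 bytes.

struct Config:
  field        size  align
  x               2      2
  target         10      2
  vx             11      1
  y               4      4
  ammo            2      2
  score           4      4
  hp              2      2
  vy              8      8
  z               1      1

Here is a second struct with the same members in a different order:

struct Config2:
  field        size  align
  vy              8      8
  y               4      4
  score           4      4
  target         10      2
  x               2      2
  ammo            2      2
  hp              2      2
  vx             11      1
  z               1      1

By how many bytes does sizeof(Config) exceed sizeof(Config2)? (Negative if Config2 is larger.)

x at 0 (size 2, align 2) → ends 2
target at 2 (size 10, align 2) → ends 12
vx at 12 (size 11, align 1) → ends 23
pad 1 to align 4 for y
y at 24 (size 4, align 4) → ends 28
ammo at 28 (size 2, align 2) → ends 30
pad 2 to align 4 for score
score at 32 (size 4, align 4) → ends 36
hp at 36 (size 2, align 2) → ends 38
pad 2 to align 8 for vy
vy at 40 (size 8, align 8) → ends 48
z at 48 (size 1, align 1) → ends 49
tail pad 7 to reach multiple of 8
total 56 bytes, alignment 8
— Config2 —
vy at 0 (size 8, align 8) → ends 8
y at 8 (size 4, align 4) → ends 12
score at 12 (size 4, align 4) → ends 16
target at 16 (size 10, align 2) → ends 26
x at 26 (size 2, align 2) → ends 28
ammo at 28 (size 2, align 2) → ends 30
hp at 30 (size 2, align 2) → ends 32
vx at 32 (size 11, align 1) → ends 43
z at 43 (size 1, align 1) → ends 44
tail pad 4 to reach multiple of 8
total 48 bytes, alignment 8
56 − 48 = 8

8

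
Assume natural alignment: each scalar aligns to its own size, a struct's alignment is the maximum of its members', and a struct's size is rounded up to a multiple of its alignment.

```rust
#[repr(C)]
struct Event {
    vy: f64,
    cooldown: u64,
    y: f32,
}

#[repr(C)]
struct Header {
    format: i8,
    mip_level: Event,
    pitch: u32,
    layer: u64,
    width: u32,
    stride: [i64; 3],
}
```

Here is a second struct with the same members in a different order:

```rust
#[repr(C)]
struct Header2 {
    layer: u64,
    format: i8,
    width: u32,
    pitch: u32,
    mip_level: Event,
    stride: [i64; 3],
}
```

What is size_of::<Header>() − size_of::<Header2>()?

8

Event: 0..8  vy  (8B, 8-aligned); 8..16  cooldown  (8B, 8-aligned); 16..20  y  (4B, 4-aligned); 20..24  -- tail padding (4B); sizeof = 24, alignof = 8
0..1  format  (1B, 1-aligned)
1..8  -- padding (7B)
8..32  mip_level  (24B, 8-aligned)
32..36  pitch  (4B, 4-aligned)
36..40  -- padding (4B)
40..48  layer  (8B, 8-aligned)
48..52  width  (4B, 4-aligned)
52..56  -- padding (4B)
56..80  stride  (24B, 8-aligned)
sizeof = 80, alignof = 8
— Header2 —
0..8  layer  (8B, 8-aligned)
8..9  format  (1B, 1-aligned)
9..12  -- padding (3B)
12..16  width  (4B, 4-aligned)
16..20  pitch  (4B, 4-aligned)
20..24  -- padding (4B)
24..48  mip_level  (24B, 8-aligned)
48..72  stride  (24B, 8-aligned)
sizeof = 72, alignof = 8
80 − 72 = 8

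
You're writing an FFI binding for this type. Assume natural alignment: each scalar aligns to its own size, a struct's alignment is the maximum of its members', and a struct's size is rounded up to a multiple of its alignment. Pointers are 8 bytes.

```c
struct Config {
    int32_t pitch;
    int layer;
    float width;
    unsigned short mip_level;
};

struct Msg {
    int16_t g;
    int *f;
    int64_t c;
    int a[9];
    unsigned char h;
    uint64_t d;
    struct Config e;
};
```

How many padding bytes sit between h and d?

3

Config: pitch at 0 (size 4, align 4) → ends 4; layer at 4 (size 4, align 4) → ends 8; width at 8 (size 4, align 4) → ends 12; mip_level at 12 (size 2, align 2) → ends 14; tail pad 2 to reach multiple of 4; total 16 bytes, alignment 4
g at 0 (size 2, align 2) → ends 2
pad 6 to align 8 for f
f at 8 (size 8, align 8) → ends 16
c at 16 (size 8, align 8) → ends 24
a at 24 (size 36, align 4) → ends 60
h at 60 (size 1, align 1) → ends 61
pad 3 to align 8 for d
d at 64 (size 8, align 8) → ends 72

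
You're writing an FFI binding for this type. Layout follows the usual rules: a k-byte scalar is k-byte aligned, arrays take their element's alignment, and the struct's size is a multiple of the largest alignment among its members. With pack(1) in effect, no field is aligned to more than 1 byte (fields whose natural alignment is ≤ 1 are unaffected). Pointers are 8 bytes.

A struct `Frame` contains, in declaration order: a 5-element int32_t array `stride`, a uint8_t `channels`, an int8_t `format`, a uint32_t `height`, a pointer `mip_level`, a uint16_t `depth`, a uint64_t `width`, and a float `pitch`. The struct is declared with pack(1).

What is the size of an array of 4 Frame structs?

192

0..20  stride  (20B, 1-aligned)
20..21  channels  (1B, 1-aligned)
21..22  format  (1B, 1-aligned)
22..26  height  (4B, 1-aligned)
26..34  mip_level  (8B, 1-aligned)
34..36  depth  (2B, 1-aligned)
36..44  width  (8B, 1-aligned)
44..48  pitch  (4B, 1-aligned)
sizeof = 48, alignof = 1
array of 4: 4 × 48 = 192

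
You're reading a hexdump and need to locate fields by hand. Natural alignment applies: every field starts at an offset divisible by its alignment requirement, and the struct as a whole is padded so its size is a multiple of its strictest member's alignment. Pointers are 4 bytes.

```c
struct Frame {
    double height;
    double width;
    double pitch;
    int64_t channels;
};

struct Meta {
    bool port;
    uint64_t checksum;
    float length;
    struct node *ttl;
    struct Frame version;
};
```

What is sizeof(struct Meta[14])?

784

Frame: 0..8  height  (8B, 8-aligned); 8..16  width  (8B, 8-aligned); 16..24  pitch  (8B, 8-aligned); 24..32  channels  (8B, 8-aligned); sizeof = 32, alignof = 8
0..1  port  (1B, 1-aligned)
1..8  -- padding (7B)
8..16  checksum  (8B, 8-aligned)
16..20  length  (4B, 4-aligned)
20..24  ttl  (4B, 4-aligned)
24..56  version  (32B, 8-aligned)
sizeof = 56, alignof = 8
array of 14: 14 × 56 = 784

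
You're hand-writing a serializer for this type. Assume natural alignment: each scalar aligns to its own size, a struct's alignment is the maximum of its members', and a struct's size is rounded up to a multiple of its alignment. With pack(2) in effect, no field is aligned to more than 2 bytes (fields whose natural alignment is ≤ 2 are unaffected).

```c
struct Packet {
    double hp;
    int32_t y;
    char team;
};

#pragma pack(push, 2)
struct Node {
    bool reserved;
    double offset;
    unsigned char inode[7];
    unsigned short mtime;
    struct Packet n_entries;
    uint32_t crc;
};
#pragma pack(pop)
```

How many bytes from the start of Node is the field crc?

Packet: 0..8  hp  (8B, 8-aligned); 8..12  y  (4B, 4-aligned); 12..13  team  (1B, 1-aligned); 13..16  -- tail padding (3B); sizeof = 16, alignof = 8
0..1  reserved  (1B, 1-aligned)
1..2  -- padding (1B)
2..10  offset  (8B, 2-aligned)
10..17  inode  (7B, 1-aligned)
17..18  -- padding (1B)
18..20  mtime  (2B, 2-aligned)
20..36  n_entries  (16B, 2-aligned)
36..40  crc  (4B, 2-aligned)

36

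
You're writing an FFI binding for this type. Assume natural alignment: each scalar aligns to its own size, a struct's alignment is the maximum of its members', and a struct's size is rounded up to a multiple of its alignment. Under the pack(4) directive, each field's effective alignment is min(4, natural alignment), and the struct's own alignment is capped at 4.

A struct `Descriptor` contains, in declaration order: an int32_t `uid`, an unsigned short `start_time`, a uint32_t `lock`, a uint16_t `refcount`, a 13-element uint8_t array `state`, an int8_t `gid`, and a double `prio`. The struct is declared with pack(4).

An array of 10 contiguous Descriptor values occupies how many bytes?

@0: uid [4B, align 4] → 4
@4: start_time [2B, align 2] → 6
+2 pad (align 4)
@8: lock [4B, align 4] → 12
@12: refcount [2B, align 2] → 14
@14: state [13B, align 1] → 27
@27: gid [1B, align 1] → 28
@28: prio [8B, align 4] → 36
size 36, align 4
array of 10: 10 × 36 = 360

360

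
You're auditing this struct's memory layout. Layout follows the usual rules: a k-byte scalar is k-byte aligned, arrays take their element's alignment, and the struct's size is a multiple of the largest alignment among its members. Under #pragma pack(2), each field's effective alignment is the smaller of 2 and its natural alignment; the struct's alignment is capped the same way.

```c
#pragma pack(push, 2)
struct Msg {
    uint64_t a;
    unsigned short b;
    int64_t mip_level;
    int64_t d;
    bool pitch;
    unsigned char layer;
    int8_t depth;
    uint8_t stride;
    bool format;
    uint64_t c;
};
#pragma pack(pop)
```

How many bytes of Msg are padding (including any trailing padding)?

a at 0 (size 8, align 2) → ends 8
b at 8 (size 2, align 2) → ends 10
mip_level at 10 (size 8, align 2) → ends 18
d at 18 (size 8, align 2) → ends 26
pitch at 26 (size 1, align 1) → ends 27
layer at 27 (size 1, align 1) → ends 28
depth at 28 (size 1, align 1) → ends 29
stride at 29 (size 1, align 1) → ends 30
format at 30 (size 1, align 1) → ends 31
pad 1 to align 2 for c
c at 32 (size 8, align 2) → ends 40
total 40 bytes, alignment 2
data bytes 39, size 40 → padding 1

1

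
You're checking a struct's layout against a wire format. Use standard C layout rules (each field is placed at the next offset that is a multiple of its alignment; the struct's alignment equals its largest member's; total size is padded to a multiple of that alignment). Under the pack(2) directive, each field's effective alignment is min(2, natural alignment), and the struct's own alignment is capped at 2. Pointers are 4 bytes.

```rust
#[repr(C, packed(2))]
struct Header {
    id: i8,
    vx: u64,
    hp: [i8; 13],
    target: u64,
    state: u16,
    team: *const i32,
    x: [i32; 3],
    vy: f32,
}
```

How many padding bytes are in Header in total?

0..1  id  (1B, 1-aligned)
1..2  -- padding (1B)
2..10  vx  (8B, 2-aligned)
10..23  hp  (13B, 1-aligned)
23..24  -- padding (1B)
24..32  target  (8B, 2-aligned)
32..34  state  (2B, 2-aligned)
34..38  team  (4B, 2-aligned)
38..50  x  (12B, 2-aligned)
50..54  vy  (4B, 2-aligned)
sizeof = 54, alignof = 2
data bytes 52, size 54 → padding 2

2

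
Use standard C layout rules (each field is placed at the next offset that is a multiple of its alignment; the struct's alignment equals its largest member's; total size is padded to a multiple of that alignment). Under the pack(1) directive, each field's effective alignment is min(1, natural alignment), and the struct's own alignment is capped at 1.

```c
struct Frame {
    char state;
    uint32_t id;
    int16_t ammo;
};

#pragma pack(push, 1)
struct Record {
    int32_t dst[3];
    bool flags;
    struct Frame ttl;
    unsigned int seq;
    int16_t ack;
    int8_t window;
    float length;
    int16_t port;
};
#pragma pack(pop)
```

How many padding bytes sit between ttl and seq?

Frame: state at 0 (size 1, align 1) → ends 1; pad 3 to align 4 for id; id at 4 (size 4, align 4) → ends 8; ammo at 8 (size 2, align 2) → ends 10; tail pad 2 to reach multiple of 4; total 12 bytes, alignment 4
dst at 0 (size 12, align 1) → ends 12
flags at 12 (size 1, align 1) → ends 13
ttl at 13 (size 12, align 1) → ends 25
seq at 25 (size 4, align 1) → ends 29

0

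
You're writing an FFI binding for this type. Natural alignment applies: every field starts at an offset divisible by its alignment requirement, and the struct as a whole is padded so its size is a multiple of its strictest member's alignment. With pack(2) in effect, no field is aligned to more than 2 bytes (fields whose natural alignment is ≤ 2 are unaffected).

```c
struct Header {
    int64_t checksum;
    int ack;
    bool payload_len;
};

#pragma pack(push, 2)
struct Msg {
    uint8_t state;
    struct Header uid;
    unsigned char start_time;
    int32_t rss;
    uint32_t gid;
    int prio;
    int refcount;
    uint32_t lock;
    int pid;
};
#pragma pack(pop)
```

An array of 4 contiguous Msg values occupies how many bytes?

Header: 0..8  checksum  (8B, 8-aligned); 8..12  ack  (4B, 4-aligned); 12..13  payload_len  (1B, 1-aligned); 13..16  -- tail padding (3B); sizeof = 16, alignof = 8
0..1  state  (1B, 1-aligned)
1..2  -- padding (1B)
2..18  uid  (16B, 2-aligned)
18..19  start_time  (1B, 1-aligned)
19..20  -- padding (1B)
20..24  rss  (4B, 2-aligned)
24..28  gid  (4B, 2-aligned)
28..32  prio  (4B, 2-aligned)
32..36  refcount  (4B, 2-aligned)
36..40  lock  (4B, 2-aligned)
40..44  pid  (4B, 2-aligned)
sizeof = 44, alignof = 2
array of 4: 4 × 44 = 176

176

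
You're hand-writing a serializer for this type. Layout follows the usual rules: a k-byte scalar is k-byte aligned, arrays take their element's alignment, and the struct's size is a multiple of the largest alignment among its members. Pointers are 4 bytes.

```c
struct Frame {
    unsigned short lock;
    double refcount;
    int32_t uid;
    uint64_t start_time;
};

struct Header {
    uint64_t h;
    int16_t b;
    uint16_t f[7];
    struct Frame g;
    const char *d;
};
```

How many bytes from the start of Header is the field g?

Frame: lock at 0 (size 2, align 2) → ends 2; pad 6 to align 8 for refcount; refcount at 8 (size 8, align 8) → ends 16; uid at 16 (size 4, align 4) → ends 20; pad 4 to align 8 for start_time; start_time at 24 (size 8, align 8) → ends 32; total 32 bytes, alignment 8
h at 0 (size 8, align 8) → ends 8
b at 8 (size 2, align 2) → ends 10
f at 10 (size 14, align 2) → ends 24
g at 24 (size 32, align 8) → ends 56

24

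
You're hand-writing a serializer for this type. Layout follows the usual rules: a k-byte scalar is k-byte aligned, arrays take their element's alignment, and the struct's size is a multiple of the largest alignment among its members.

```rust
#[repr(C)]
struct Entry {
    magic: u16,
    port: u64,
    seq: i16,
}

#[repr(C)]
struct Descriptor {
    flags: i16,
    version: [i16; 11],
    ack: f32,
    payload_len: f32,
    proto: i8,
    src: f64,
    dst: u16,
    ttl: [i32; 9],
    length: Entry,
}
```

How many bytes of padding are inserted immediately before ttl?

Entry: 0..2  magic  (2B, 2-aligned); 2..8  -- padding (6B); 8..16  port  (8B, 8-aligned); 16..18  seq  (2B, 2-aligned); 18..24  -- tail padding (6B); sizeof = 24, alignof = 8
0..2  flags  (2B, 2-aligned)
2..24  version  (22B, 2-aligned)
24..28  ack  (4B, 4-aligned)
28..32  payload_len  (4B, 4-aligned)
32..33  proto  (1B, 1-aligned)
33..40  -- padding (7B)
40..48  src  (8B, 8-aligned)
48..50  dst  (2B, 2-aligned)
50..52  -- padding (2B)
52..88  ttl  (36B, 4-aligned)

2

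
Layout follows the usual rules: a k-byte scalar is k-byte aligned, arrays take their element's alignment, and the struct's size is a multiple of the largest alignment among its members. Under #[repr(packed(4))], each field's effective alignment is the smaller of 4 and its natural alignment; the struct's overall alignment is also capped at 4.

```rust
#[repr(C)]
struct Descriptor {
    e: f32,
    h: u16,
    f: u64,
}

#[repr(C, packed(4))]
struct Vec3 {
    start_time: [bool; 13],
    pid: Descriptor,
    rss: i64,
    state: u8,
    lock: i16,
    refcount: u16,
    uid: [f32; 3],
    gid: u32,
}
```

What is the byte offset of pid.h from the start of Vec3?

Descriptor: e at 0 (size 4, align 4) → ends 4; h at 4 (size 2, align 2) → ends 6; pad 2 to align 8 for f; f at 8 (size 8, align 8) → ends 16; total 16 bytes, alignment 8
start_time at 0 (size 13, align 1) → ends 13
pad 3 to align 4 for pid
pid at 16 (size 16, align 4) → ends 32
within Descriptor: h at 4
16 + 4 = 20

20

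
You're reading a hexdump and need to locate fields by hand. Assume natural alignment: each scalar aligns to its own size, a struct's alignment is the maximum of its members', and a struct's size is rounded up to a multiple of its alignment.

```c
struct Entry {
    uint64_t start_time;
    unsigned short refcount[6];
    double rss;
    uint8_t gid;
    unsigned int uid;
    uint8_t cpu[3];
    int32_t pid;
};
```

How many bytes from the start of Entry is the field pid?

44

0..8  start_time  (8B, 8-aligned)
8..20  refcount  (12B, 2-aligned)
20..24  -- padding (4B)
24..32  rss  (8B, 8-aligned)
32..33  gid  (1B, 1-aligned)
33..36  -- padding (3B)
36..40  uid  (4B, 4-aligned)
40..43  cpu  (3B, 1-aligned)
43..44  -- padding (1B)
44..48  pid  (4B, 4-aligned)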